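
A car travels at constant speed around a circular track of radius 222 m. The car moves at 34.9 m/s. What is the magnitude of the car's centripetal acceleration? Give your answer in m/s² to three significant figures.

a_c = v²/r = (34.90)²/222 = 1218/222 = 5.487 m/s².

5.49 m/s²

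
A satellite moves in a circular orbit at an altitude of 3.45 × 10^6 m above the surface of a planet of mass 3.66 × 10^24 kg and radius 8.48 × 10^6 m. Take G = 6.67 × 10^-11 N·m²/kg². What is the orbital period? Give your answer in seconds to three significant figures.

r = R + h = 8.48 × 10^6 + 3.45 × 10^6 = 1.193 × 10^7 m. Gravity provides the centripetal force: G M m / r² = m v² / r ⇒ v = √(GM/r) = 4524 m/s.
T = 2πr/v = 2π × 1.193 × 10^7 / 4524 = 16570 s.

16600 s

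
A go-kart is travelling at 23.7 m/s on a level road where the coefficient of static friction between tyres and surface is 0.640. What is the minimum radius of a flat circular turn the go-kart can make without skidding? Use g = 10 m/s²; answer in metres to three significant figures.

At the limit, μ_s m g = m v²/r, so r_min = v²/(μ_s g) = (23.7)²/(0.640 × 10.0) = 561.7/6.400 = 87.76 m.

87.8 m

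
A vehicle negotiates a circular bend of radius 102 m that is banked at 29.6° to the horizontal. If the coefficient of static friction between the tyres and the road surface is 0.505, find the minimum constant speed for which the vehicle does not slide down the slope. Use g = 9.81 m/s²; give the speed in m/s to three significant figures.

7.00 m/s

At the minimum speed, friction acts up the slope at its limiting value f = μN. Radially (horizontal, toward centre): N sinθ − μN cosθ = mv²/r. Vertically: N cosθ + μN sinθ = mg.
Dividing: v² = r g (sinθ − μcosθ)/(cosθ + μsinθ).
sinθ − μcosθ = 0.4939 − 0.505×0.8695 = 0.05485; cosθ + μsinθ = 0.8695 + 0.505×0.4939 = 1.119.
v² = 102 × 9.81 × 0.05485/1.119 = 49.05 m²/s², so v = 7.003 m/s.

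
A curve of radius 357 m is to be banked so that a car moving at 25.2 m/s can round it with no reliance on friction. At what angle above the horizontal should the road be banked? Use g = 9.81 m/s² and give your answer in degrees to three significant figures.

For a frictionless banked turn: horizontally N sinθ = mv²/r and vertically N cosθ = mg.
Dividing: tanθ = v²/(r g) = (25.2)²/(357 × 9.81) = 635.0/3502 = 0.1813.
θ = arctan(0.1813) = 10.28°.

10.3°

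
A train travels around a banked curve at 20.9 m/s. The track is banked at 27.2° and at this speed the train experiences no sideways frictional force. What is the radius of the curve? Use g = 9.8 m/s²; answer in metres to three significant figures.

Frictionless banking: tanθ = v²/(rg), so r = v²/(g tanθ).
r = (20.9)²/(9.8 × tan 27.2°) = 436.8/(9.8 × 0.5139) = 436.8/5.037 = 86.73 m.

86.7 m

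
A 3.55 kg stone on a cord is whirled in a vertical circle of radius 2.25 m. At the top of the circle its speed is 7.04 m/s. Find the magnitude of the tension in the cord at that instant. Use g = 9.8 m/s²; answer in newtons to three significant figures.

43.4 N

At the top, both T and the weight mg point inward (toward the centre), so T + mg = mv²/r.
T = m(v²/r − g) = 3.55 × ((7.04)²/2.25 − 9.8) = 3.55 × (22.03 − 9.8) = 3.55 × 12.23 = 43.41 N.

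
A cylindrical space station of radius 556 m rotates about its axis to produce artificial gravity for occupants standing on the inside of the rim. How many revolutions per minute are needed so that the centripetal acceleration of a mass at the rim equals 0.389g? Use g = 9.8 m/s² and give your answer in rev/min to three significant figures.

Require ω²r = 0.389g, so ω = √(0.389 × 9.8/556) = 0.08280 rad/s.
In rev/min: ω × 60/(2π) = 0.08280 × 60/(2π) = 0.7907 rev/min.

0.791 rev/min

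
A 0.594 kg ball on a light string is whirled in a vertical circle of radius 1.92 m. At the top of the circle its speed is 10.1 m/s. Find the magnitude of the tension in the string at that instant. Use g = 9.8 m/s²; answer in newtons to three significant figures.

25.7 N

At the top, both T and the weight mg point inward (toward the centre), so T + mg = mv²/r.
T = m(v²/r − g) = 0.594 × ((10.1)²/1.92 − 9.8) = 0.594 × (53.13 − 9.8) = 0.594 × 43.33 = 25.74 N.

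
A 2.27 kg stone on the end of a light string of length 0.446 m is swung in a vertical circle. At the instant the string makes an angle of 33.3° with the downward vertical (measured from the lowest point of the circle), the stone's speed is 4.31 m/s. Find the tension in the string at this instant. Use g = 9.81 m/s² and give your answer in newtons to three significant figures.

Take the radial direction toward the centre of the circle as positive. The component of the weight along the string toward the centre is −mg cos φ (φ measured from the bottom), so Newton's second law along the string gives T − mg cos φ = m v²/r.
cos 33.3° = 0.8358, so T = m(v²/r + g cos φ) = 2.27 × ((4.31)²/0.446 + 9.81 × 0.8358) = 2.27 × (41.65 + (8.199)) = 2.27 × 49.85 = 113.2 N.

113 N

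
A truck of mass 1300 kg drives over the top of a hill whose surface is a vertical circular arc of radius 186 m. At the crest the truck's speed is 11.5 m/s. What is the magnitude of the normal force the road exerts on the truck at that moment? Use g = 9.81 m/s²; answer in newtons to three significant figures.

At the crest the centripetal acceleration points downward (toward the centre of the arc), so mg − N = mv²/r.
N = m(g − v²/r) = 1300 × (9.81 − (11.5)²/186) = 1300 × (9.81 − 0.7110) = 1300 × 9.099 = 11830 N.

11800 N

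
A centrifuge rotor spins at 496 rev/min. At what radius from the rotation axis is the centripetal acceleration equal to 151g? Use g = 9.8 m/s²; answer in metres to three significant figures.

0.549 m

ω = 496 rev/min × 2π/60 = 51.94 rad/s.
a_c = ω²r = 151g ⇒ r = 151 × 9.8 / (51.94)² = 1480/2698 = 0.5485 m.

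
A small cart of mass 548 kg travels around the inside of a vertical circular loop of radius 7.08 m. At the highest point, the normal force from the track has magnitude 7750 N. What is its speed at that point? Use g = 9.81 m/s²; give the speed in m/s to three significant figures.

At the top, N + mg = mv²/r, so v = √(r(N/m + g)) = √(7.08 × (7750/548 + 9.81)) = √(7.08 × 23.95) = √169.6 = 13.02 m/s.

13.0 m/s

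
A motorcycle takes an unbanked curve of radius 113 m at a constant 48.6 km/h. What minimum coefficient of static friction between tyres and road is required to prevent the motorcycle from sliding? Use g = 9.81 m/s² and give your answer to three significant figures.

0.164

v = 48.6/3.6 = 13.50 m/s.
Friction provides the centripetal force: μ_s m g = m v²/r, so μ_s = v²/(g r) = (13.50)²/(9.81 × 113) = 182.2/1109 = 0.1644.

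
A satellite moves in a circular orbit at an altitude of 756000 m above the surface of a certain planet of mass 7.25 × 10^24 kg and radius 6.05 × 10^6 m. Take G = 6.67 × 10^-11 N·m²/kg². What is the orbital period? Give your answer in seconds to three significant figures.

5070 s

r = R + h = 6.05 × 10^6 + 756000 = 6.806 × 10^6 m. Gravity provides the centripetal force: G M m / r² = m v² / r ⇒ v = √(GM/r) = 8429 m/s.
T = 2πr/v = 2π × 6.806 × 10^6 / 8429 = 5073 s.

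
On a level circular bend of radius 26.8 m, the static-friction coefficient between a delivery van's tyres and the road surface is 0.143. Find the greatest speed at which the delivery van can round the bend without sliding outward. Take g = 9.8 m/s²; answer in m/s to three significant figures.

6.13 m/s

On a flat curve, static friction is the only horizontal force, so it must supply the full centripetal force: μ_s m g = m v²/r.
Mass cancels: v_max = √(μ_s g r) = √(0.143 × 9.8 × 26.8) = √37.56 = 6.128 m/s.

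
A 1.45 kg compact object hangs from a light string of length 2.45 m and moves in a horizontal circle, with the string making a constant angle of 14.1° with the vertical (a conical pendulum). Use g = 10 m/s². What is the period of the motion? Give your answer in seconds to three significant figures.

r = L sinθ = 0.5969 m. From T sinθ = mω²r and T cosθ = mg: tanθ = ω²r/g, so ω² = g tanθ / r = g/(L cosθ).
ω = √(g/(L cosθ)) = √(10.0/(2.45 × 0.9699)) = √4.208 = 2.051 rad/s.
Period = 2π/ω = 3.063 s.

3.06 s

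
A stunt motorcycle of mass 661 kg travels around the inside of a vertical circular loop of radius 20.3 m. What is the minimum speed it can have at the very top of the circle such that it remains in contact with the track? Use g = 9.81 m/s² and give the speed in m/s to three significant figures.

At the highest point the centre is directly below, so both the weight and N act inward: N + mg = mv²/r.
At minimum speed N → 0, so mg = mv_min²/r ⇒ v_min = √(g r) = √(9.81 × 20.3) = 14.11 m/s.

14.1 m/s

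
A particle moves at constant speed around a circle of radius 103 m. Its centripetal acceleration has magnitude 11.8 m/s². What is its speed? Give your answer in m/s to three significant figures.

a_c = v²/r ⇒ v = √(a_c · r) = √(11.8 × 103) = √1215 = 34.86 m/s.

34.9 m/s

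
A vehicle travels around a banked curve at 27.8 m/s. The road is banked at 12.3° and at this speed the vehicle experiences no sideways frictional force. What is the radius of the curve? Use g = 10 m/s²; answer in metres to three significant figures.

Frictionless banking: tanθ = v²/(rg), so r = v²/(g tanθ).
r = (27.8)²/(10.0 × tan 12.3°) = 772.8/(10.0 × 0.2180) = 772.8/2.180 = 354.5 m.

354 m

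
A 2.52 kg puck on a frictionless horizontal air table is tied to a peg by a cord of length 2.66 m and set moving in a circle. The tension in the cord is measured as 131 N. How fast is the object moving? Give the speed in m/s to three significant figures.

11.8 m/s

T = m v²/r ⇒ v = √(T r / m) = √(131 × 2.66 / 2.52) = √138.3 = 11.76 m/s.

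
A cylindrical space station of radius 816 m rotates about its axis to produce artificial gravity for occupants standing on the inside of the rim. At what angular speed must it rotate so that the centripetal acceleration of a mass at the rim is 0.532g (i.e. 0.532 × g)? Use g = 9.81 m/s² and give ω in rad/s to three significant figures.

Centripetal acceleration a_c = ω²r. Setting ω²r = 0.532g:
ω = √(0.532g / r) = √(0.532 × 9.81 / 816) = √0.006396 = 0.07997 rad/s.

0.0800 rad/s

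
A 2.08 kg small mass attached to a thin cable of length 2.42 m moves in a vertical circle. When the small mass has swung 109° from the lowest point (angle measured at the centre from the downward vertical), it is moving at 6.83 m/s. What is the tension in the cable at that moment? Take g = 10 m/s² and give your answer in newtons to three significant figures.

Take the radial direction toward the centre of the circle as positive. The component of the weight along the string toward the centre is −mg cos φ (φ measured from the bottom), so Newton's second law along the string gives T − mg cos φ = m v²/r.
cos 109° = -0.3256, so T = m(v²/r + g cos φ) = 2.08 × ((6.83)²/2.42 + 10.0 × -0.3256) = 2.08 × (19.28 + (-3.256)) = 2.08 × 16.02 = 33.32 N.

33.3 N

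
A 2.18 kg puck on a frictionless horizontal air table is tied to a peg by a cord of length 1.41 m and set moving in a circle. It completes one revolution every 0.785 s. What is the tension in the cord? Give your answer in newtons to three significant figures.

v = 2πr/T = 2π × 1.41/0.785 = 11.29 m/s.
The tension is the only horizontal force, so it supplies the full centripetal force: T = m v²/r = 2.18 × (11.29)²/1.41 = 2.18 × 127.4/1.41 = 196.9 N.

197 N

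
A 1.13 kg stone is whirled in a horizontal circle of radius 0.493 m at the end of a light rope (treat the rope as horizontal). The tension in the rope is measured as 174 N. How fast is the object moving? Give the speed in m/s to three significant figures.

8.71 m/s

T = m v²/r ⇒ v = √(T r / m) = √(174 × 0.493 / 1.13) = √75.91 = 8.713 m/s.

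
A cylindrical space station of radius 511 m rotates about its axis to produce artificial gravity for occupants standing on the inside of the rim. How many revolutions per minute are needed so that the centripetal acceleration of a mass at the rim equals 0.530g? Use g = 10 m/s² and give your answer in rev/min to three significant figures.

0.973 rev/min

Require ω²r = 0.530g, so ω = √(0.530 × 10.0/511) = 0.1018 rad/s.
In rev/min: ω × 60/(2π) = 0.1018 × 60/(2π) = 0.9725 rev/min.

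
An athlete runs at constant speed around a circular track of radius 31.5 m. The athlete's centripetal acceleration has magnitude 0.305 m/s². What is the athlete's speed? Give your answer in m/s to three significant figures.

a_c = v²/r ⇒ v = √(a_c · r) = √(0.305 × 31.5) = √9.608 = 3.100 m/s.

3.10 m/s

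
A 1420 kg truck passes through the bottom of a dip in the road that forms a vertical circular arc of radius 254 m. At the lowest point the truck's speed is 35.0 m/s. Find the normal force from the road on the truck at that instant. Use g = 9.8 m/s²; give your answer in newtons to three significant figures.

At the lowest point, N points up (toward the centre) and the weight mg points down (away from the centre), so the net inward force is N − mg = mv²/r.
N = m(v²/r + g) = 1420 × ((35.0)²/254 + 9.8) = 1420 × (4.823 + 9.8) = 1420 × 14.62 = 20760 N.

20800 N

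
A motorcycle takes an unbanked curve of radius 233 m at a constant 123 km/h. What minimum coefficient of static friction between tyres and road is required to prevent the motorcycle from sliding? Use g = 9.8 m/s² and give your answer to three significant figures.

0.511

v = 123/3.6 = 34.17 m/s.
Friction provides the centripetal force: μ_s m g = m v²/r, so μ_s = v²/(g r) = (34.17)²/(9.8 × 233) = 1167/2283 = 0.5112.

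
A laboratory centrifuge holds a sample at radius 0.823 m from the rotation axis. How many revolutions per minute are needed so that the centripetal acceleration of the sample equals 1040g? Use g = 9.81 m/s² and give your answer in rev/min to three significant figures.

Require ω²r = 1040g, so ω = √(1040 × 9.81/0.823) = 111.3 rad/s.
In rev/min: ω × 60/(2π) = 111.3 × 60/(2π) = 1063 rev/min.

1060 rev/min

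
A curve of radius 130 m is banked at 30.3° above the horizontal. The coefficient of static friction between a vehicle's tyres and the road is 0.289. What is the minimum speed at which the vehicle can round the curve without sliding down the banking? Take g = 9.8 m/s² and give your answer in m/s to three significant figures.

At the minimum speed, friction acts up the slope at its limiting value f = μN. Radially (horizontal, toward centre): N sinθ − μN cosθ = mv²/r. Vertically: N cosθ + μN sinθ = mg.
Dividing: v² = r g (sinθ − μcosθ)/(cosθ + μsinθ).
sinθ − μcosθ = 0.5045 − 0.289×0.8634 = 0.2550; cosθ + μsinθ = 0.8634 + 0.289×0.5045 = 1.009.
v² = 130 × 9.8 × 0.2550/1.009 = 321.9 m²/s², so v = 17.94 m/s.

17.9 m/s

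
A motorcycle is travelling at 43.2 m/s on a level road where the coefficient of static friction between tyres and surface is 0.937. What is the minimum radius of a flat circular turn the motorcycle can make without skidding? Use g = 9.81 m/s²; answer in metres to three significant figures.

203 m

At the limit, μ_s m g = m v²/r, so r_min = v²/(μ_s g) = (43.2)²/(0.937 × 9.81) = 1866/9.192 = 203.0 m.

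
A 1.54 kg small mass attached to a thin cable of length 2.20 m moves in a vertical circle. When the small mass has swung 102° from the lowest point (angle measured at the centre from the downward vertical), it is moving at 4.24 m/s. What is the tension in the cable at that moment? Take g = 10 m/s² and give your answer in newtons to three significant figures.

Take the radial direction toward the centre of the circle as positive. The component of the weight along the string toward the centre is −mg cos φ (φ measured from the bottom), so Newton's second law along the string gives T − mg cos φ = m v²/r.
cos 102° = -0.2079, so T = m(v²/r + g cos φ) = 1.54 × ((4.24)²/2.20 + 10.0 × -0.2079) = 1.54 × (8.172 + (-2.079)) = 1.54 × 6.093 = 9.382 N.

9.38 N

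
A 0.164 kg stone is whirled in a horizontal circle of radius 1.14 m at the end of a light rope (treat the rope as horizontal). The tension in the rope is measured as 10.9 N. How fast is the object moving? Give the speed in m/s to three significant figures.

8.70 m/s

T = m v²/r ⇒ v = √(T r / m) = √(10.9 × 1.14 / 0.164) = √75.77 = 8.704 m/s.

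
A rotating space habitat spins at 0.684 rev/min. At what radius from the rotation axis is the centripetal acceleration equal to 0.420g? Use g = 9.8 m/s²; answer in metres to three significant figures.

ω = 0.684 rev/min × 2π/60 = 0.07163 rad/s.
a_c = ω²r = 0.420g ⇒ r = 0.420 × 9.8 / (0.07163)² = 4.116/0.005131 = 802.2 m.

802 m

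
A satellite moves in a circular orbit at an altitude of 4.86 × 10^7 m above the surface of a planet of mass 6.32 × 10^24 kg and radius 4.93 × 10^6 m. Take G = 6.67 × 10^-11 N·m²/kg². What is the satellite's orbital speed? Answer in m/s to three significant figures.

Orbital radius r = R + h = 4.93 × 10^6 + 4.86 × 10^7 = 5.353 × 10^7 m.
Gravity supplies the centripetal force: G M m / r² = m v² / r, so v = √(GM/r).
v = √(6.67 × 10^-11 × 6.32 × 10^24 / 5.353 × 10^7) = √(7.875 × 10^6) = 2806 m/s.

2810 m/s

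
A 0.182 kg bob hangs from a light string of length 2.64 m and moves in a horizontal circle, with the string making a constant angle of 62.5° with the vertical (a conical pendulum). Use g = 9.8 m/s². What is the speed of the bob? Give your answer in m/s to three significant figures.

6.64 m/s

The radius of the circle is r = L sinθ = 2.64 × sin 62.5° = 2.342 m.
Horizontally T sinθ = mv²/r and vertically T cosθ = mg, so tanθ = v²/(rg).
v = √(r g tanθ) = √(2.342 × 9.8 × 1.921) = √44.08 = 6.640 m/s.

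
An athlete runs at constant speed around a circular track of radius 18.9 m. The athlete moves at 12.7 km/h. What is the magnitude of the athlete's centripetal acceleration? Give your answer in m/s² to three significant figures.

v = 12.7 km/h = 12.7/3.6 = 3.528 m/s.
a_c = v²/r = (3.528)²/18.9 = 12.45/18.9 = 0.6585 m/s².

0.658 m/s²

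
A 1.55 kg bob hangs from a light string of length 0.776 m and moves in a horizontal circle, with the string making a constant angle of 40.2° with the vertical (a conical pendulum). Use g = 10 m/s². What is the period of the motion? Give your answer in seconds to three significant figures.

1.53 s

r = L sinθ = 0.5009 m. From T sinθ = mω²r and T cosθ = mg: tanθ = ω²r/g, so ω² = g tanθ / r = g/(L cosθ).
ω = √(g/(L cosθ)) = √(10.0/(0.776 × 0.7638)) = √16.87 = 4.108 rad/s.
Period = 2π/ω = 1.530 s.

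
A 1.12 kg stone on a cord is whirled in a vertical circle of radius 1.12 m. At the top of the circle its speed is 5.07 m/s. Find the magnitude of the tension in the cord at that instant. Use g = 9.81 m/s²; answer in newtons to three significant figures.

14.7 N

At the top, both T and the weight mg point inward (toward the centre), so T + mg = mv²/r.
T = m(v²/r − g) = 1.12 × ((5.07)²/1.12 − 9.81) = 1.12 × (22.95 − 9.81) = 1.12 × 13.14 = 14.72 N.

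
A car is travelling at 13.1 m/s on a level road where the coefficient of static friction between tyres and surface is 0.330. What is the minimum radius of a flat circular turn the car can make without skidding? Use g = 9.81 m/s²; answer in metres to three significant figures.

At the limit, μ_s m g = m v²/r, so r_min = v²/(μ_s g) = (13.1)²/(0.330 × 9.81) = 171.6/3.237 = 53.01 m.

53.0 m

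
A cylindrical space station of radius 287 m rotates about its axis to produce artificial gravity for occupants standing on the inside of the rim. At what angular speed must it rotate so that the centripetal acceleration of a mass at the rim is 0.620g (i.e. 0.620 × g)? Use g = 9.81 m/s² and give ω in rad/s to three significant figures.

Centripetal acceleration a_c = ω²r. Setting ω²r = 0.620g:
ω = √(0.620g / r) = √(0.620 × 9.81 / 287) = √0.02119 = 0.1456 rad/s.

0.146 rad/s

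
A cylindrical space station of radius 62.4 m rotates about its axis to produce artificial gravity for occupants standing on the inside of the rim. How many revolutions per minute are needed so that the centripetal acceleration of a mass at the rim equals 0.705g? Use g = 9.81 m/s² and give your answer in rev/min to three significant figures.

Require ω²r = 0.705g, so ω = √(0.705 × 9.81/62.4) = 0.3329 rad/s.
In rev/min: ω × 60/(2π) = 0.3329 × 60/(2π) = 3.179 rev/min.

3.18 rev/min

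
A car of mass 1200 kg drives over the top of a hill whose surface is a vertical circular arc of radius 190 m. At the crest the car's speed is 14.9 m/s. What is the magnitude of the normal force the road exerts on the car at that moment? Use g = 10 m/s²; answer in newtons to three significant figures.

10600 N

At the crest the centripetal acceleration points downward (toward the centre of the arc), so mg − N = mv²/r.
N = m(g − v²/r) = 1200 × (10.0 − (14.9)²/190) = 1200 × (10.0 − 1.168) = 1200 × 8.832 = 10600 N.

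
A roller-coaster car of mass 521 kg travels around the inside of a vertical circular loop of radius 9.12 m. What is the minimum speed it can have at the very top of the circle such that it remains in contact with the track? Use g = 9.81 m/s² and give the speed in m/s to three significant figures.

9.46 m/s

At the top, both weight mg and N point toward the centre: N + mg = mv²/r.
At minimum speed N → 0, so mg = mv_min²/r ⇒ v_min = √(g r) = √(9.81 × 9.12) = 9.459 m/s.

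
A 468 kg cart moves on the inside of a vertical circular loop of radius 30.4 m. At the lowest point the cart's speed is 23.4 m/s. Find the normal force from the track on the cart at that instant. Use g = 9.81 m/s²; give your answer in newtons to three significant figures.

At the lowest point, N points up (toward the centre) and the weight mg points down (away from the centre), so the net inward force is N − mg = mv²/r.
N = m(v²/r + g) = 468 × ((23.4)²/30.4 + 9.81) = 468 × (18.01 + 9.81) = 468 × 27.82 = 13020 N.

13000 N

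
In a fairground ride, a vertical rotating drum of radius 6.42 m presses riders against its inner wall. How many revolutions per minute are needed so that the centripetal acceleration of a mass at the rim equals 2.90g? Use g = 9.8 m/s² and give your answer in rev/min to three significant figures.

Require ω²r = 2.90g, so ω = √(2.90 × 9.8/6.42) = 2.104 rad/s.
In rev/min: ω × 60/(2π) = 2.104 × 60/(2π) = 20.09 rev/min.

20.1 rev/min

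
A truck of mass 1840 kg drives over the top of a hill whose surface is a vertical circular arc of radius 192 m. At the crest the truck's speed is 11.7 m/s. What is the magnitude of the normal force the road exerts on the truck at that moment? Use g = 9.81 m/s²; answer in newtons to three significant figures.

At the crest the centripetal acceleration points downward (toward the centre of the arc), so mg − N = mv²/r.
N = m(g − v²/r) = 1840 × (9.81 − (11.7)²/192) = 1840 × (9.81 − 0.7130) = 1840 × 9.097 = 16740 N.

16700 N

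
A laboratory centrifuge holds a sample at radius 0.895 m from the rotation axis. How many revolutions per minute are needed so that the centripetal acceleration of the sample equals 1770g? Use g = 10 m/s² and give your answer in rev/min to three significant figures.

Require ω²r = 1770g, so ω = √(1770 × 10.0/0.895) = 140.6 rad/s.
In rev/min: ω × 60/(2π) = 140.6 × 60/(2π) = 1343 rev/min.

1340 rev/min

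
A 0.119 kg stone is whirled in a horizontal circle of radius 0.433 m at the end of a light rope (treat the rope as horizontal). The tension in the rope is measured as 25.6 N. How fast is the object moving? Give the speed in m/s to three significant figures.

9.65 m/s

T = m v²/r ⇒ v = √(T r / m) = √(25.6 × 0.433 / 0.119) = √93.15 = 9.651 m/s.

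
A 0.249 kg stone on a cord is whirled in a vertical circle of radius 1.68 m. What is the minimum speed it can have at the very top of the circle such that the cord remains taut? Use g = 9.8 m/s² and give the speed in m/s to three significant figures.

At the highest point the centre is directly below, so both the weight and T act inward: T + mg = mv²/r.
At minimum speed T → 0, so mg = mv_min²/r ⇒ v_min = √(g r) = √(9.8 × 1.68) = 4.058 m/s.

4.06 m/s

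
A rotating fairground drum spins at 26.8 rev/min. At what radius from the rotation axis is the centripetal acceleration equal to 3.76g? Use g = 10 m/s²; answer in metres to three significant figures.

ω = 26.8 rev/min × 2π/60 = 2.806 rad/s.
a_c = ω²r = 3.76g ⇒ r = 3.76 × 10.0 / (2.806)² = 37.60/7.876 = 4.774 m.

4.77 m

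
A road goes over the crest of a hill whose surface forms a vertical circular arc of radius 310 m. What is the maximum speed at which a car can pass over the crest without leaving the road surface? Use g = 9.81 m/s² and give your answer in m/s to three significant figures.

55.1 m/s

At the crest the centre of the circle is below the car, so the net downward (centripetal) force is mg − N = mv²/r.
The car leaves the road when N → 0, giving v_max = √(g r) = √(9.81 × 310) = 55.15 m/s.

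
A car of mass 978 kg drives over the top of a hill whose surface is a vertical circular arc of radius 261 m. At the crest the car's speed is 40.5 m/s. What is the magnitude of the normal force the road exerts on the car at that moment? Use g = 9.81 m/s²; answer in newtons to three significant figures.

At the crest the centripetal acceleration points downward (toward the centre of the arc), so mg − N = mv²/r.
N = m(g − v²/r) = 978 × (9.81 − (40.5)²/261) = 978 × (9.81 − 6.284) = 978 × 3.526 = 3448 N.

3450 N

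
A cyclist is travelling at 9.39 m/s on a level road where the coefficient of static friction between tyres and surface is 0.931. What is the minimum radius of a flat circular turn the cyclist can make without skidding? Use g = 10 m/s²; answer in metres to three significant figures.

At the limit, μ_s m g = m v²/r, so r_min = v²/(μ_s g) = (9.39)²/(0.931 × 10.0) = 88.17/9.310 = 9.471 m.

9.47 m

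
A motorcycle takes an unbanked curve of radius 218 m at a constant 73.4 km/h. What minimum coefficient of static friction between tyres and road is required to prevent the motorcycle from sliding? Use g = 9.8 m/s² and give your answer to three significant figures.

0.195

v = 73.4/3.6 = 20.39 m/s.
Friction provides the centripetal force: μ_s m g = m v²/r, so μ_s = v²/(g r) = (20.39)²/(9.8 × 218) = 415.7/2136 = 0.1946.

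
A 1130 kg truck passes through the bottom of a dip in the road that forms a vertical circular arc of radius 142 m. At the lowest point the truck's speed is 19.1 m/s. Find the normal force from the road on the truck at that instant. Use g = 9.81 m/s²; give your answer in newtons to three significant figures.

At the lowest point, N points up (toward the centre) and the weight mg points down (away from the centre), so the net inward force is N − mg = mv²/r.
N = m(v²/r + g) = 1130 × ((19.1)²/142 + 9.81) = 1130 × (2.569 + 9.81) = 1130 × 12.38 = 13990 N.

14000 N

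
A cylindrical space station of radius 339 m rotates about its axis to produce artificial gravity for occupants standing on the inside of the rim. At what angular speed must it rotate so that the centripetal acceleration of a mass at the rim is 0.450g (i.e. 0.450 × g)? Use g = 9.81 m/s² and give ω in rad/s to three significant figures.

0.114 rad/s

Centripetal acceleration a_c = ω²r. Setting ω²r = 0.450g:
ω = √(0.450g / r) = √(0.450 × 9.81 / 339) = √0.01302 = 0.1141 rad/s.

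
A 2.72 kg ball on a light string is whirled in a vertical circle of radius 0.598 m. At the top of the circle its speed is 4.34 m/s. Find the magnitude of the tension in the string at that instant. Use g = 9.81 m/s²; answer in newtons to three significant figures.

At the top, both T and the weight mg point inward (toward the centre), so T + mg = mv²/r.
T = m(v²/r − g) = 2.72 × ((4.34)²/0.598 − 9.81) = 2.72 × (31.50 − 9.81) = 2.72 × 21.69 = 58.99 N.

59.0 N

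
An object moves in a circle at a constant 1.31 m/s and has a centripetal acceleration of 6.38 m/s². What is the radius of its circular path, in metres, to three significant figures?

0.269 m

a_c = v²/r ⇒ r = v²/a_c = (1.31)²/6.38 = 1.716/6.38 = 0.2690 m.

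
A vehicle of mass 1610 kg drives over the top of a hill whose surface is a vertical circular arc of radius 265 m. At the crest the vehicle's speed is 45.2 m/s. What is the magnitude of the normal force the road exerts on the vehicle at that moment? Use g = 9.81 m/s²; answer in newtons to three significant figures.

3380 N

At the crest the centripetal acceleration points downward (toward the centre of the arc), so mg − N = mv²/r.
N = m(g − v²/r) = 1610 × (9.81 − (45.2)²/265) = 1610 × (9.81 − 7.710) = 1610 × 2.100 = 3382 N.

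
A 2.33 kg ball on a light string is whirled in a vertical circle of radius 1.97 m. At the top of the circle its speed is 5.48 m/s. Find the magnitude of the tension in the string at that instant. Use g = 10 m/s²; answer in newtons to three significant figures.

12.2 N

At the top, both T and the weight mg point inward (toward the centre), so T + mg = mv²/r.
T = m(v²/r − g) = 2.33 × ((5.48)²/1.97 − 10.0) = 2.33 × (15.24 − 10.0) = 2.33 × 5.244 = 12.22 N.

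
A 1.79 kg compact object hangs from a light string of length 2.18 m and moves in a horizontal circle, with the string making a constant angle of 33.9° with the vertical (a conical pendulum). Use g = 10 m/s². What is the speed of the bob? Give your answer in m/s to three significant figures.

2.86 m/s

The radius of the circle is r = L sinθ = 2.18 × sin 33.9° = 1.216 m.
Horizontally T sinθ = mv²/r and vertically T cosθ = mg, so tanθ = v²/(rg).
v = √(r g tanθ) = √(1.216 × 10.0 × 0.6720) = √8.170 = 2.858 m/s.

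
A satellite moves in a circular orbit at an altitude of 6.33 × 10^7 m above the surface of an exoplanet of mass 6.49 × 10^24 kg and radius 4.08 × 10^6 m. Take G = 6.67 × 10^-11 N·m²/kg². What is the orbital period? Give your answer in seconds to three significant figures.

r = R + h = 4.08 × 10^6 + 6.33 × 10^7 = 6.738 × 10^7 m. Gravity provides the centripetal force: G M m / r² = m v² / r ⇒ v = √(GM/r) = 2535 m/s.
T = 2πr/v = 2π × 6.738 × 10^7 / 2535 = 167000 s.

167000 s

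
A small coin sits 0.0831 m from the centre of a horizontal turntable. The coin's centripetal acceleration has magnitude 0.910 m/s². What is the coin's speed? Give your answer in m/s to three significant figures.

0.275 m/s

a_c = v²/r ⇒ v = √(a_c · r) = √(0.910 × 0.0831) = √0.07562 = 0.2750 m/s.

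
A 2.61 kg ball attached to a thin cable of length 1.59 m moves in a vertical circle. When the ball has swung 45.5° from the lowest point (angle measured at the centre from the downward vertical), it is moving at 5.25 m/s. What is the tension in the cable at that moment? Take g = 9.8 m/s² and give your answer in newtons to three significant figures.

Take the radial direction toward the centre of the circle as positive. The component of the weight along the string toward the centre is −mg cos φ (φ measured from the bottom), so Newton's second law along the string gives T − mg cos φ = m v²/r.
cos 45.5° = 0.7009, so T = m(v²/r + g cos φ) = 2.61 × ((5.25)²/1.59 + 9.8 × 0.7009) = 2.61 × (17.33 + (6.869)) = 2.61 × 24.20 = 63.17 N.

63.2 N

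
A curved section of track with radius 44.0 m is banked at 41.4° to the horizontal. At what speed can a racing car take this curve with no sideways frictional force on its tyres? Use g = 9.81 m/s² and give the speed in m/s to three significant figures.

19.5 m/s

On a frictionless banked curve, N sinθ = mv²/r and N cosθ = mg, so tanθ = v²/(rg).
v = √(r g tanθ) = √(44.0 × 9.81 × tan 41.4°) = √(44.0 × 9.81 × 0.8816) = √380.5 = 19.51 m/s.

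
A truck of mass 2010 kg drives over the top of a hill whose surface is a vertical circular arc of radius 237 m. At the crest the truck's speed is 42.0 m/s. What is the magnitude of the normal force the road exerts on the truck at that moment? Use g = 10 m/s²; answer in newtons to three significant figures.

5140 N

At the crest the centripetal acceleration points downward (toward the centre of the arc), so mg − N = mv²/r.
N = m(g − v²/r) = 2010 × (10.0 − (42.0)²/237) = 2010 × (10.0 − 7.443) = 2010 × 2.557 = 5139 N.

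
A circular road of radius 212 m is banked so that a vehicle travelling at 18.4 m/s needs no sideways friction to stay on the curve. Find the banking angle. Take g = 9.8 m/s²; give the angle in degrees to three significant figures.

9.26°

For a frictionless banked turn: horizontally N sinθ = mv²/r and vertically N cosθ = mg.
Dividing: tanθ = v²/(r g) = (18.4)²/(212 × 9.8) = 338.6/2078 = 0.1630.
θ = arctan(0.1630) = 9.255°.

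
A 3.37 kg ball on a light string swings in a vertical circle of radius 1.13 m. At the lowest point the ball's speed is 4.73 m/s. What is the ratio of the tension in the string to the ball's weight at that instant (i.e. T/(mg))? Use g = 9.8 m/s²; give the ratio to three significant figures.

3.02

At the bottom, T − mg = mv²/r, so T = m(v²/r + g) and T/(mg) = v²/(rg) + 1 = (4.73)²/(1.13 × 9.8) + 1 = 2.020 + 1 = 3.020.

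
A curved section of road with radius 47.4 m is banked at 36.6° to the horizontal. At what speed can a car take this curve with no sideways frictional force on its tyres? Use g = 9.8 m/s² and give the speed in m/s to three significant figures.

18.6 m/s

On a frictionless banked curve, N sinθ = mv²/r and N cosθ = mg, so tanθ = v²/(rg).
v = √(r g tanθ) = √(47.4 × 9.8 × tan 36.6°) = √(47.4 × 9.8 × 0.7427) = √345.0 = 18.57 m/s.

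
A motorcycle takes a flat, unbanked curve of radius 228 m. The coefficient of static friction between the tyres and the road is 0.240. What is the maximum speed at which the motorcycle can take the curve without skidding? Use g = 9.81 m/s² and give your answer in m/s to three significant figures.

23.2 m/s

The only inward force on a level bend is static friction, so at the limit f_s = μ_s N = μ_s m g = m v²/r.
Mass cancels: v_max = √(μ_s g r) = √(0.240 × 9.81 × 228) = √536.8 = 23.17 m/s.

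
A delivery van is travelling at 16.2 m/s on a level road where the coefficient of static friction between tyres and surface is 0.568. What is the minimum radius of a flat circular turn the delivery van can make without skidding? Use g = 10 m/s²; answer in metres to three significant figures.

46.2 m

At the limit, μ_s m g = m v²/r, so r_min = v²/(μ_s g) = (16.2)²/(0.568 × 10.0) = 262.4/5.680 = 46.20 m.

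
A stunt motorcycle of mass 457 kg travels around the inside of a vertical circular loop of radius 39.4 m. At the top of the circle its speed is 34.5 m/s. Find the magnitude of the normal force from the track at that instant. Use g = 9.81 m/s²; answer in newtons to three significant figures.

At the top, both N and the weight mg point inward (toward the centre), so N + mg = mv²/r.
N = m(v²/r − g) = 457 × ((34.5)²/39.4 − 9.81) = 457 × (30.21 − 9.81) = 457 × 20.40 = 9323 N.

9320 N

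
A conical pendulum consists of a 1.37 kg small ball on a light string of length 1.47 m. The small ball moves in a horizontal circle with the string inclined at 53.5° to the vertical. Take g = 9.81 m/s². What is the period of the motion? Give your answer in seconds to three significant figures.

r = L sinθ = 1.182 m. From T sinθ = mω²r and T cosθ = mg: tanθ = ω²r/g, so ω² = g tanθ / r = g/(L cosθ).
ω = √(g/(L cosθ)) = √(9.81/(1.47 × 0.5948)) = √11.22 = 3.350 rad/s.
Period = 2π/ω = 1.876 s.

1.88 s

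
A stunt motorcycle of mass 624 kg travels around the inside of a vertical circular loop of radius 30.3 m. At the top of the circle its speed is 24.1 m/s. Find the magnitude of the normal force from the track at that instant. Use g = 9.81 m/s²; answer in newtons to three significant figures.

5840 N

At the top, both N and the weight mg point inward (toward the centre), so N + mg = mv²/r.
N = m(v²/r − g) = 624 × ((24.1)²/30.3 − 9.81) = 624 × (19.17 − 9.81) = 624 × 9.359 = 5840 N.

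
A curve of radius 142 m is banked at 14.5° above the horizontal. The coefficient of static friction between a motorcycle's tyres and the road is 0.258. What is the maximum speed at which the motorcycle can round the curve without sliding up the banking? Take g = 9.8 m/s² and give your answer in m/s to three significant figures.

At the maximum speed, friction acts down the slope at its limiting value f = μN. Radially (horizontal, toward centre): N sinθ + μN cosθ = mv²/r. Vertically: N cosθ − μN sinθ = mg.
Dividing: v² = r g (sinθ + μcosθ)/(cosθ − μsinθ).
sinθ + μcosθ = 0.2504 + 0.258×0.9681 = 0.5002; cosθ − μsinθ = 0.9681 − 0.258×0.2504 = 0.9035.
v² = 142 × 9.8 × 0.5002/0.9035 = 770.3 m²/s², so v = 27.75 m/s.

27.8 m/s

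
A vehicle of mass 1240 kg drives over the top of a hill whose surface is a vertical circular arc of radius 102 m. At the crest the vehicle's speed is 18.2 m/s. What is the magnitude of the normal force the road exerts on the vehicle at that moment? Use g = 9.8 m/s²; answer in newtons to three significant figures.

At the crest the centripetal acceleration points downward (toward the centre of the arc), so mg − N = mv²/r.
N = m(g − v²/r) = 1240 × (9.8 − (18.2)²/102) = 1240 × (9.8 − 3.247) = 1240 × 6.553 = 8125 N.

8130 N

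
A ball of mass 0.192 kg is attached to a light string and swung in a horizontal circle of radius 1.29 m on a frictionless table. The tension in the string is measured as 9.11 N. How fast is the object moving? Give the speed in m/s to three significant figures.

T = m v²/r ⇒ v = √(T r / m) = √(9.11 × 1.29 / 0.192) = √61.21 = 7.824 m/s.

7.82 m/s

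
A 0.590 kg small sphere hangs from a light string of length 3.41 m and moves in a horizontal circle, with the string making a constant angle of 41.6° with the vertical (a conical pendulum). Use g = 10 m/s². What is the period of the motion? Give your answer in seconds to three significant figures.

r = L sinθ = 2.264 m. From T sinθ = mω²r and T cosθ = mg: tanθ = ω²r/g, so ω² = g tanθ / r = g/(L cosθ).
ω = √(g/(L cosθ)) = √(10.0/(3.41 × 0.7478)) = √3.922 = 1.980 rad/s.
Period = 2π/ω = 3.173 s.

3.17 s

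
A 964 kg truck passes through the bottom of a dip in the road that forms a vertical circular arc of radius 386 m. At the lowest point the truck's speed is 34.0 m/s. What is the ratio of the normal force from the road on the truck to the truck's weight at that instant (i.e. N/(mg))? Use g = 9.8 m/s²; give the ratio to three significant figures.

At the bottom, N − mg = mv²/r, so N = m(v²/r + g) and N/(mg) = v²/(rg) + 1 = (34.0)²/(386 × 9.8) + 1 = 0.3056 + 1 = 1.306.

1.31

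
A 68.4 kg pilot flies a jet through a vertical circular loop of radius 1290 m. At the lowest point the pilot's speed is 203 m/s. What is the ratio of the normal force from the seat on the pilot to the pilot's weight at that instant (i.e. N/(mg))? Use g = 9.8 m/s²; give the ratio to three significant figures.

At the bottom, N − mg = mv²/r, so N = m(v²/r + g) and N/(mg) = v²/(rg) + 1 = (203)²/(1290 × 9.8) + 1 = 3.260 + 1 = 4.260.

4.26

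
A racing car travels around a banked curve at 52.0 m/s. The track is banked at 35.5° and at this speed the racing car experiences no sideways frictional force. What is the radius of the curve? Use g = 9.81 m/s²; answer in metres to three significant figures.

386 m

Frictionless banking: tanθ = v²/(rg), so r = v²/(g tanθ).
r = (52.0)²/(9.81 × tan 35.5°) = 2704/(9.81 × 0.7133) = 2704/6.997 = 386.4 m.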